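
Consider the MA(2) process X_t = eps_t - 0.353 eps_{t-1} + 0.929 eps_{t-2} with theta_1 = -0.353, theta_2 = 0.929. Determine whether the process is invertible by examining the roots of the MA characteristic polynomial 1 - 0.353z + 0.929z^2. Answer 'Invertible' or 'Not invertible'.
\text{Invertible}

The MA(q) characteristic polynomial is P(z) = 1 - 0.353z + 0.929z^2.
Invertibility requires all roots to lie outside the unit circle, i.e. |z| > 1 for every root.
Set 1 + (-0.353) z + (0.929) z^2 = 0, i.e. a z^2 + b z + c = 0 with a = 0.929, b = -0.353, c = 1.
Discriminant D = b^2 - 4ac = (-0.353)^2 - 4*(0.929)*1 = 0.124609 - (3.716) = -3.591391.
D < 0, so the roots are the complex-conjugate pair z = (-b +/- i sqrt(-D)) / (2a) = 0.19 +/- 1.02i.
For a conjugate pair |z|^2 = z * conj(z) = (product of roots) = c/a = 1/(0.929) = 1.076426, so |z| = sqrt(1.076426) = 1.0375 for both roots.
Moduli of all roots: 1.0375, 1.0375.
All moduli strictly greater than 1? Yes.
Verdict: Invertible.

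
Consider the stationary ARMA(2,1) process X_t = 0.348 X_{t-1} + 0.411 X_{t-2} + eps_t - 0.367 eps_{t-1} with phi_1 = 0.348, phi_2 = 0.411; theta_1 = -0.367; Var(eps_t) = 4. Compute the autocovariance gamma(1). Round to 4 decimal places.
\gamma(1) = 0.5702

Multiply the model equation by X_{t-k} and take expectations. With theta_0 = psi_0 = 1 and psi_j the MA(infinity) weights, this gives
  gamma(k) - sum_i phi_i gamma(k-i) = c_k,
  c_k = sigma^2 * sum_{j=k..q} theta_j psi_{j-k}   (c_k = 0 for k > q),
using gamma(-m) = gamma(m).
psi-weights needed (psi_j = theta_j + sum_i phi_i psi_{j-i}):
  psi_1 = theta_1 + phi_1 = -0.367 + (0.348) = -0.019
Right-hand sides:
  c_0 = sigma^2 (1 + theta_1 psi_1) = 4 * (1 + (-0.367)(-0.019)) = 4 * 1.006973 = 4.027892
  c_1 = sigma^2 theta_1 = 4 * (-0.367) = -1.468
  c_2 = 0
Equations for k = 0, 1, 2 (AR order 2, c_2 = 0):
  (E0) gamma(0) = phi_1 gamma(1) + phi_2 gamma(2) + c_0
  (E1) gamma(1) = phi_1 gamma(0) + phi_2 gamma(1) + c_1
  (E2) gamma(2) = phi_1 gamma(1) + phi_2 gamma(0)
From (E1): gamma(1) = A gamma(0) + B with
  A = phi_1 / (1 - phi_2) = 0.348 / 0.589 = 0.590832,   B = c_1 / (1 - phi_2) = -1.468 / 0.589 = -2.49236.
Insert (E2) into (E0): gamma(0) (1 - phi_2^2) = phi_1 (1 + phi_2) gamma(1) + c_0.
  phi_1 (1 + phi_2) = (0.348)(1.411) = 0.491028,   1 - phi_2^2 = 0.831079.
Replace gamma(1) by A gamma(0) + B and collect gamma(0):
  gamma(0) [0.831079 - (0.491028)(0.590832)] = (0.491028)(-2.49236) + 4.027892
  gamma(0) * 0.540964 = 2.804073
  gamma(0) = 2.804073 / 0.540964 = 5.183475.
  gamma(1) = A gamma(0) + B = (0.590832)(5.183475) + (-2.49236) = 0.570203.
Therefore gamma(1) = 0.5702 (to 4 decimal places).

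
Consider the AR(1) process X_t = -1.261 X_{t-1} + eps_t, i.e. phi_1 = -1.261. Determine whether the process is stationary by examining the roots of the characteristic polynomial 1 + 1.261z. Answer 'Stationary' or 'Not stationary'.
\text{Not stationary}

The AR(p) characteristic polynomial is P(z) = 1 + 1.261z.
Stationarity requires all roots to lie outside the unit circle, i.e. |z| > 1 for every root.
This is linear in z: 1 + (1.261) z = 0  =>  z = -1/(1.261) = -0.793021,  |z| = 0.793021.
Moduli of all roots: 0.7930.
All moduli strictly greater than 1? No.
Verdict: Not stationary.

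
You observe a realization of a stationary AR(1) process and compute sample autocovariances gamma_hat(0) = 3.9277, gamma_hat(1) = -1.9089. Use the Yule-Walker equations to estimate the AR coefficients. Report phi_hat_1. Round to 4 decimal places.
\hat\phi_{1} = -0.4860

The Yule-Walker equations for an AR(p) process read, in matrix form,
  Gamma_p phi = r_p,   with   (Gamma_p)_{ij} = gamma(|i - j|),
                       (r_p)_i = gamma(i),   i,j = 1..p.
Substitute the sample gammas (Toeplitz matrix and right-hand side of size 1):
  Gamma_p = [[3.9277]]
  r_p     = [-1.9089]
With p = 1 this is the single equation gamma(0) phi_1 = gamma(1):
  phi_hat_1 = gamma(1) / gamma(0) = -1.9089 / 3.9277 = -0.4860.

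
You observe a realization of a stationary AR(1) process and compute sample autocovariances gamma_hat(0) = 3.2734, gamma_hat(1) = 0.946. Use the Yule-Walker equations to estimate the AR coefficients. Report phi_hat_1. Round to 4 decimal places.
\hat\phi_{1} = 0.2890

The Yule-Walker equations for an AR(p) process read, in matrix form,
  Gamma_p phi = r_p,   with   (Gamma_p)_{ij} = gamma(|i - j|),
                       (r_p)_i = gamma(i),   i,j = 1..p.
Substitute the sample gammas (Toeplitz matrix and right-hand side of size 1):
  Gamma_p = [[3.2734]]
  r_p     = [0.946]
With p = 1 this is the single equation gamma(0) phi_1 = gamma(1):
  phi_hat_1 = gamma(1) / gamma(0) = 0.946 / 3.2734 = 0.2890.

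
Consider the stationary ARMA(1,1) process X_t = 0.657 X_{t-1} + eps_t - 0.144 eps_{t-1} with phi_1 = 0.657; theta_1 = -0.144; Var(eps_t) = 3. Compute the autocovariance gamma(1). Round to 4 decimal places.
\gamma(1) = 2.4517

Multiply the model equation by X_{t-k} and take expectations. With theta_0 = psi_0 = 1 and psi_j the MA(infinity) weights, this gives
  gamma(k) - sum_i phi_i gamma(k-i) = c_k,
  c_k = sigma^2 * sum_{j=k..q} theta_j psi_{j-k}   (c_k = 0 for k > q),
using gamma(-m) = gamma(m).
psi-weights needed (psi_j = theta_j + sum_i phi_i psi_{j-i}):
  psi_1 = theta_1 + phi_1 = -0.144 + (0.657) = 0.513
Right-hand sides:
  c_0 = sigma^2 (1 + theta_1 psi_1) = 3 * (1 + (-0.144)(0.513)) = 3 * 0.926128 = 2.778384
  c_1 = sigma^2 theta_1 = 3 * (-0.144) = -0.432
  c_2 = 0
Equations for k = 0 and k = 1 (AR order 1):
  gamma(0) = phi_1 gamma(1) + c_0
  gamma(1) = phi_1 gamma(0) + c_1
Substituting the second into the first: gamma(0) (1 - phi_1^2) = c_0 + phi_1 c_1, so
  gamma(0) = (c_0 + phi_1 c_1) / (1 - phi_1^2) = (2.778384 + (0.657)(-0.432)) / (1 - (0.657)^2) = 2.49456 / 0.568351 = 4.389119.
  gamma(1) = phi_1 gamma(0) + c_1 = (0.657)(4.389119) + (-0.432) = 2.451651.
Therefore gamma(1) = 2.4517 (to 4 decimal places).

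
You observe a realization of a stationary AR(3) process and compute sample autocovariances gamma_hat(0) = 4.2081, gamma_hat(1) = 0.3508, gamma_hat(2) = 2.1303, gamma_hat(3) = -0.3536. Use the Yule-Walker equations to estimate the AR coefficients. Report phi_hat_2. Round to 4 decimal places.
\hat\phi_{2} = 0.5110

The Yule-Walker equations for an AR(p) process read, in matrix form,
  Gamma_p phi = r_p,   with   (Gamma_p)_{ij} = gamma(|i - j|),
                       (r_p)_i = gamma(i),   i,j = 1..p.
Substitute the sample gammas (Toeplitz matrix and right-hand side of size 3):
  Gamma_p = [[4.2081, 0.3508, 2.1303], [0.3508, 4.2081, 0.3508], [2.1303, 0.3508, 4.2081]]
  r_p     = [0.3508, 2.1303, -0.3536]
Written out (R1..R3):
  (R1) 4.2081 phi_1 + 0.3508 phi_2 + 2.1303 phi_3 = 0.3508
  (R2) 0.3508 phi_1 + 4.2081 phi_2 + 0.3508 phi_3 = 2.1303
  (R3) 2.1303 phi_1 + 0.3508 phi_2 + 4.2081 phi_3 = -0.3536
Gaussian elimination:
  R2 <- R2 - (0.3508/4.2081) R1 = R2 - (0.083363) R1:  4.178856 phi_2 + 0.173212 phi_3 = 2.101056
  R3 <- R3 - (2.1303/4.2081) R1 = R3 - (0.506238) R1:  0.173212 phi_2 + 3.129661 phi_3 = -0.531188
  R3 <- R3 - (0.173212/4.178856) R2 = R3 - (0.04145) R2:  3.122482 phi_3 = -0.618276
Back-substitution:
  phi_hat_3 = -0.618276 / 3.122482 = -0.198008
  phi_hat_2 = (2.101056 - (0.173212)(-0.198008)) / 4.178856 = 0.51099
  phi_hat_1 = (0.3508 - (0.3508)(0.51099) - (2.1303)(-0.198008)) / 4.2081 = 0.141004
So phi_hat = [0.1410, 0.5110, -0.1980].
Therefore phi_hat_2 = 0.5110.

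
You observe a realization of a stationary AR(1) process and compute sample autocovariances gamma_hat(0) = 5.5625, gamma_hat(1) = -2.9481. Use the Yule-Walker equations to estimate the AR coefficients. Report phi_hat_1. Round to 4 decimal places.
\hat\phi_{1} = -0.5300

The Yule-Walker equations for an AR(p) process read, in matrix form,
  Gamma_p phi = r_p,   with   (Gamma_p)_{ij} = gamma(|i - j|),
                       (r_p)_i = gamma(i),   i,j = 1..p.
Substitute the sample gammas (Toeplitz matrix and right-hand side of size 1):
  Gamma_p = [[5.5625]]
  r_p     = [-2.9481]
With p = 1 this is the single equation gamma(0) phi_1 = gamma(1):
  phi_hat_1 = gamma(1) / gamma(0) = -2.9481 / 5.5625 = -0.5300.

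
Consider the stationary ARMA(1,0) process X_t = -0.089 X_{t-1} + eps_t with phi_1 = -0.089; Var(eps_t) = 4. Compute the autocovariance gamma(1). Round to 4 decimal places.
\gamma(1) = -0.3588

Multiply the model equation by X_{t-k} and take expectations. With theta_0 = psi_0 = 1 and psi_j the MA(infinity) weights, this gives
  gamma(k) - sum_i phi_i gamma(k-i) = c_k,
  c_k = sigma^2 * sum_{j=k..q} theta_j psi_{j-k}   (c_k = 0 for k > q),
using gamma(-m) = gamma(m).
Pure AR (q = 0): c_0 = sigma^2 = 4, c_k = 0 for k >= 1.
Equations for k = 0 and k = 1 (AR order 1):
  gamma(0) = phi_1 gamma(1) + c_0
  gamma(1) = phi_1 gamma(0) + c_1
Substituting the second into the first: gamma(0) (1 - phi_1^2) = c_0 + phi_1 c_1, so
  gamma(0) = c_0 / (1 - phi_1^2) = 4 / (1 - (-0.089)^2) = 4 / 0.992079 = 4.031937.
  gamma(1) = phi_1 gamma(0) = (-0.089)(4.031937) = -0.358842.
Therefore gamma(1) = -0.3588 (to 4 decimal places).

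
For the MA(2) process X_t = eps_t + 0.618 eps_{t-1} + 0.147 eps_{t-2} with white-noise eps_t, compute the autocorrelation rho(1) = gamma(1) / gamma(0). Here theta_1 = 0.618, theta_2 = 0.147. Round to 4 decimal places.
\rho(1) = 0.5050

For an MA(q) process with theta_0 = 1, the autocovariance is
  gamma(k) = sigma^2 * sum_{i=0..q-k} theta_i * theta_{i+k},
and rho(k) = gamma(k) / gamma(0). Sigma^2 cancels.
  numerator   = (1)*(0.618) + (0.618)*(0.147) = 0.708846.
  denominator = (1)^2 + (0.618)^2 + (0.147)^2 = 1.403533.
  rho(1) = 0.708846 / 1.403533 = 0.5050.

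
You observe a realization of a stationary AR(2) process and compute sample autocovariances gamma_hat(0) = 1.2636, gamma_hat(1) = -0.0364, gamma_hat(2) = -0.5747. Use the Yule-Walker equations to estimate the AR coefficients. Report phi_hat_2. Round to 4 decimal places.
\hat\phi_{2} = -0.4560

The Yule-Walker equations for an AR(p) process read, in matrix form,
  Gamma_p phi = r_p,   with   (Gamma_p)_{ij} = gamma(|i - j|),
                       (r_p)_i = gamma(i),   i,j = 1..p.
Substitute the sample gammas (Toeplitz matrix and right-hand side of size 2):
  Gamma_p = [[1.2636, -0.0364], [-0.0364, 1.2636]]
  r_p     = [-0.0364, -0.5747]
Written out:
  1.2636 phi_1 - 0.0364 phi_2 = -0.0364
  -0.0364 phi_1 + 1.2636 phi_2 = -0.5747
Solve by Cramer's rule:
  det = gamma(0)^2 - gamma(1)^2 = (1.2636)^2 - (-0.0364)^2 = 1.59668496 - 0.00132496 = 1.59536
  phi_hat_1 = [gamma(1) gamma(0) - gamma(1) gamma(2)] / det = [(-0.0364)(1.2636) - (-0.0364)(-0.5747)] / 1.59536 = -0.06691412 / 1.59536 = -0.0419
  phi_hat_2 = [gamma(0) gamma(2) - gamma(1)^2] / det = [(1.2636)(-0.5747) - (-0.0364)^2] / 1.59536 = -0.72751588 / 1.59536 = -0.456
So phi_hat = [-0.0419, -0.4560].
Therefore phi_hat_2 = -0.4560.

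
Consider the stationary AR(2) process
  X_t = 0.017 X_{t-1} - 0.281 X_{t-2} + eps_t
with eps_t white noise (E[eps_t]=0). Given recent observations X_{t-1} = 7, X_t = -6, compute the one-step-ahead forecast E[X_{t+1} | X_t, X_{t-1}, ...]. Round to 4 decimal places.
E[X_{t+1} \mid \mathcal F_t] = -2.0690

For an AR(p) model X_t = c + sum_i phi_i X_{t-i} + eps_t, the
one-step-ahead conditional mean is
  E[X_{t+1} | X_t, ...] = c + sum_i phi_i X_{t+1-i}.
Substitute known values:
  E[X_{t+1} | ...] = (0.017) * (-6) + (-0.281) * (7)
                   = -2.0690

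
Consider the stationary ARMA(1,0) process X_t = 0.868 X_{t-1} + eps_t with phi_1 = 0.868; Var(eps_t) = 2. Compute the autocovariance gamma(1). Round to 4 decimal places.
\gamma(1) = 7.0404

Multiply the model equation by X_{t-k} and take expectations. With theta_0 = psi_0 = 1 and psi_j the MA(infinity) weights, this gives
  gamma(k) - sum_i phi_i gamma(k-i) = c_k,
  c_k = sigma^2 * sum_{j=k..q} theta_j psi_{j-k}   (c_k = 0 for k > q),
using gamma(-m) = gamma(m).
Pure AR (q = 0): c_0 = sigma^2 = 2, c_k = 0 for k >= 1.
Equations for k = 0 and k = 1 (AR order 1):
  gamma(0) = phi_1 gamma(1) + c_0
  gamma(1) = phi_1 gamma(0) + c_1
Substituting the second into the first: gamma(0) (1 - phi_1^2) = c_0 + phi_1 c_1, so
  gamma(0) = c_0 / (1 - phi_1^2) = 2 / (1 - (0.868)^2) = 2 / 0.246576 = 8.111089.
  gamma(1) = phi_1 gamma(0) = (0.868)(8.111089) = 7.040426.
Therefore gamma(1) = 7.0404 (to 4 decimal places).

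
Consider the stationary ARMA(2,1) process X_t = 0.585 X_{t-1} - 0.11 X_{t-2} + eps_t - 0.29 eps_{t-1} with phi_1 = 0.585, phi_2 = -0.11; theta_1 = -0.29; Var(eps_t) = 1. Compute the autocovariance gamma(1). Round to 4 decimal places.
\gamma(1) = 0.3137

Multiply the model equation by X_{t-k} and take expectations. With theta_0 = psi_0 = 1 and psi_j the MA(infinity) weights, this gives
  gamma(k) - sum_i phi_i gamma(k-i) = c_k,
  c_k = sigma^2 * sum_{j=k..q} theta_j psi_{j-k}   (c_k = 0 for k > q),
using gamma(-m) = gamma(m).
psi-weights needed (psi_j = theta_j + sum_i phi_i psi_{j-i}):
  psi_1 = theta_1 + phi_1 = -0.29 + (0.585) = 0.295
Right-hand sides:
  c_0 = sigma^2 (1 + theta_1 psi_1) = 1 * (1 + (-0.29)(0.295)) = 1 * 0.91445 = 0.91445
  c_1 = sigma^2 theta_1 = 1 * (-0.29) = -0.29
  c_2 = 0
Equations for k = 0, 1, 2 (AR order 2, c_2 = 0):
  (E0) gamma(0) = phi_1 gamma(1) + phi_2 gamma(2) + c_0
  (E1) gamma(1) = phi_1 gamma(0) + phi_2 gamma(1) + c_1
  (E2) gamma(2) = phi_1 gamma(1) + phi_2 gamma(0)
From (E1): gamma(1) = A gamma(0) + B with
  A = phi_1 / (1 - phi_2) = 0.585 / 1.11 = 0.527027,   B = c_1 / (1 - phi_2) = -0.29 / 1.11 = -0.261261.
Insert (E2) into (E0): gamma(0) (1 - phi_2^2) = phi_1 (1 + phi_2) gamma(1) + c_0.
  phi_1 (1 + phi_2) = (0.585)(0.89) = 0.52065,   1 - phi_2^2 = 0.9879.
Replace gamma(1) by A gamma(0) + B and collect gamma(0):
  gamma(0) [0.9879 - (0.52065)(0.527027)] = (0.52065)(-0.261261) + 0.91445
  gamma(0) * 0.713503 = 0.778424
  gamma(0) = 0.778424 / 0.713503 = 1.090989.
  gamma(1) = A gamma(0) + B = (0.527027)(1.090989) + (-0.261261) = 0.313719.
Therefore gamma(1) = 0.3137 (to 4 decimal places).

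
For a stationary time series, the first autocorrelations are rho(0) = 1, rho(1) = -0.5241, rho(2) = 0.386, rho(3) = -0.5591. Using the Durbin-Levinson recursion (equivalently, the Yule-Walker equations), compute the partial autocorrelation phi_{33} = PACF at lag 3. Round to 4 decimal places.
\phi_{33} = -0.4341

The PACF at lag k is phi_{kk}, the last component of the solution
to the Yule-Walker system G_k phi = r_k where
  (G_k)_{ij} = rho(|i - j|), (r_k)_i = rho(i), i,j = 1..k.
Equivalently, Durbin-Levinson gives phi_{kk} iteratively:
  phi_{11} = rho(1)
  phi_{kk} = [rho(k) - sum_{j=1..k-1} phi_{k-1,j} rho(k-j)]
            / [1 - sum_{j=1..k-1} phi_{k-1,j} rho(j)],
  phi_{k,j} = phi_{k-1,j} - phi_{kk} phi_{k-1,k-j},  j = 1..k-1.
Step k = 1:
  phi_11 = rho(1) = -0.5241.
Step k = 2:
  phi_22 = [rho(2) - phi_11 rho(1)] / [1 - phi_11 rho(1)] = [0.386 - (-0.5241)(-0.5241)] / [1 - (-0.5241)(-0.5241)]
         = 0.11131919 / 0.72531919 = 0.153476.
  Update: phi_21 = phi_11 - phi_22 phi_11 = -0.5241 - (0.153476)(-0.5241) = -0.443663.
Step k = 3:
  phi_33 = [rho(3) - phi_21 rho(2) - phi_22 rho(1)] / [1 - phi_21 rho(1) - phi_22 rho(2)]
    numerator   = -0.5591 - (-0.443663)(0.386) - (0.153476)(-0.5241) = -0.30740918
    denominator = 1 - (-0.443663)(-0.5241) - (0.153476)(0.386) = 0.70823435
  phi_33 = -0.30740918 / 0.70823435 = -0.4341.
Therefore phi_{33} = -0.4341.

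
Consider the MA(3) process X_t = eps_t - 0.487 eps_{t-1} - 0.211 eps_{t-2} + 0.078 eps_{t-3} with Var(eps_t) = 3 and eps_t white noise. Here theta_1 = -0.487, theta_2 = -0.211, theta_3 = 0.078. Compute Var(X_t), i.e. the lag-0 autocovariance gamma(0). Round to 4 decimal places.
\gamma(0) = 3.8633

For an MA(q) process X_t = eps_t + sum_i theta_i eps_{t-i} with
Var(eps_t) = sigma^2, the variance is
  gamma(0) = sigma^2 * (1 + sum_i theta_i^2).
  sum_i theta_i^2 = (-0.487)^2 + (-0.211)^2 + (0.078)^2 = 0.237169 + 0.044521 + 0.006084 = 0.287774.
  gamma(0) = 3 * (1 + 0.287774) = 3 * 1.287774 = 3.863322, which rounds to 3.8633.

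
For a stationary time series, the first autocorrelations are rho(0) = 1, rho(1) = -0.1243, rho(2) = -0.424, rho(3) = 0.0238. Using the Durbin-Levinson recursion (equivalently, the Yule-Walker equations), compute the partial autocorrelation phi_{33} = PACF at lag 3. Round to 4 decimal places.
\phi_{33} = -0.1369

The PACF at lag k is phi_{kk}, the last component of the solution
to the Yule-Walker system G_k phi = r_k where
  (G_k)_{ij} = rho(|i - j|), (r_k)_i = rho(i), i,j = 1..k.
Equivalently, Durbin-Levinson gives phi_{kk} iteratively:
  phi_{11} = rho(1)
  phi_{kk} = [rho(k) - sum_{j=1..k-1} phi_{k-1,j} rho(k-j)]
            / [1 - sum_{j=1..k-1} phi_{k-1,j} rho(j)],
  phi_{k,j} = phi_{k-1,j} - phi_{kk} phi_{k-1,k-j},  j = 1..k-1.
Step k = 1:
  phi_11 = rho(1) = -0.1243.
Step k = 2:
  phi_22 = [rho(2) - phi_11 rho(1)] / [1 - phi_11 rho(1)] = [-0.424 - (-0.1243)(-0.1243)] / [1 - (-0.1243)(-0.1243)]
         = -0.43945049 / 0.98454951 = -0.446347.
  Update: phi_21 = phi_11 - phi_22 phi_11 = -0.1243 - (-0.446347)(-0.1243) = -0.179781.
Step k = 3:
  phi_33 = [rho(3) - phi_21 rho(2) - phi_22 rho(1)] / [1 - phi_21 rho(1) - phi_22 rho(2)]
    numerator   = 0.0238 - (-0.179781)(-0.424) - (-0.446347)(-0.1243) = -0.10790801
    denominator = 1 - (-0.179781)(-0.1243) - (-0.446347)(-0.424) = 0.7884022
  phi_33 = -0.10790801 / 0.7884022 = -0.1369.
Therefore phi_{33} = -0.1369.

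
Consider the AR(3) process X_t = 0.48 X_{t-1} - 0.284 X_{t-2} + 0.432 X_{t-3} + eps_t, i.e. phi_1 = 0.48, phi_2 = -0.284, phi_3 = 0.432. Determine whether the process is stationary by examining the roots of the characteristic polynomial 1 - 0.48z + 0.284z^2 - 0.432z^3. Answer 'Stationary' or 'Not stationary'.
\text{Stationary}

The AR(p) characteristic polynomial is P(z) = 1 - 0.48z + 0.284z^2 - 0.432z^3.
Stationarity requires all roots to lie outside the unit circle, i.e. |z| > 1 for every root.
Degree 3: look for a simple real root z0 first, then factor out (1 - z/z0) and solve the remaining quadratic.
Testing z0 = 1.25: P(1.25) = 1 + (-0.48)(1.25) + (0.284)(1.25)^2 + (-0.432)(1.25)^3
  = 1 + (-0.6) + (0.44375) + (-0.84375) = 0.  So z_0 = 1.25 is a root, |z_0| = 1.25.
Divide out the factor (1 - 0.8 z) = (1 - z/z0) (since 1/z0 = 0.8):
  P(z) = (1 - 0.8 z)(1 + (0.32) z + (0.54) z^2)
  [check: z-coef 0.32 - (0.8) = -0.48; z^2-coef 0.54 - (0.8)(0.32) = 0.284; z^3-coef -(0.8)(0.54) = -0.432.]
Remaining roots from the quadratic factor 1 + (0.32) z + (0.54) z^2:
  Set 1 + (0.32) z + (0.54) z^2 = 0, i.e. a z^2 + b z + c = 0 with a = 0.54, b = 0.32, c = 1.
  Discriminant D = b^2 - 4ac = (0.32)^2 - 4*(0.54)*1 = 0.1024 - (2.16) = -2.0576.
  D < 0, so the roots are the complex-conjugate pair z = (-b +/- i sqrt(-D)) / (2a) = -0.2963 +/- 1.3282i.
  For a conjugate pair |z|^2 = z * conj(z) = (product of roots) = c/a = 1/(0.54) = 1.851852, so |z| = sqrt(1.851852) = 1.3608 for both roots.
Moduli of all roots: 1.2500, 1.3608, 1.3608.
All moduli strictly greater than 1? Yes.
Verdict: Stationary.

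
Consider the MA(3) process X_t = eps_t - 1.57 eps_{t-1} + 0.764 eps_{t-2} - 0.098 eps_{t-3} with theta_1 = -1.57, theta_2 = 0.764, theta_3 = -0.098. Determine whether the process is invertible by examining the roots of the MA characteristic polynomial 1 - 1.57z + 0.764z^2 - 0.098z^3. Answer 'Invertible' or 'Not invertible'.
\text{Invertible}

The MA(q) characteristic polynomial is P(z) = 1 - 1.57z + 0.764z^2 - 0.098z^3.
Invertibility requires all roots to lie outside the unit circle, i.e. |z| > 1 for every root.
Degree 3: look for a simple real root z0 first, then factor out (1 - z/z0) and solve the remaining quadratic.
Testing z0 = 5: P(5) = 1 + (-1.57)(5) + (0.764)(5)^2 + (-0.098)(5)^3
  = 1 + (-7.85) + (19.1) + (-12.25) = 0.  So z_0 = 5 is a root, |z_0| = 5.
Divide out the factor (1 - 0.2 z) = (1 - z/z0) (since 1/z0 = 0.2):
  P(z) = (1 - 0.2 z)(1 + (-1.37) z + (0.49) z^2)
  [check: z-coef -1.37 - (0.2) = -1.57; z^2-coef 0.49 - (0.2)(-1.37) = 0.764; z^3-coef -(0.2)(0.49) = -0.098.]
Remaining roots from the quadratic factor 1 + (-1.37) z + (0.49) z^2:
  Set 1 + (-1.37) z + (0.49) z^2 = 0, i.e. a z^2 + b z + c = 0 with a = 0.49, b = -1.37, c = 1.
  Discriminant D = b^2 - 4ac = (-1.37)^2 - 4*(0.49)*1 = 1.8769 - (1.96) = -0.0831.
  D < 0, so the roots are the complex-conjugate pair z = (-b +/- i sqrt(-D)) / (2a) = 1.398 +/- 0.2942i.
  For a conjugate pair |z|^2 = z * conj(z) = (product of roots) = c/a = 1/(0.49) = 2.040816, so |z| = sqrt(2.040816) = 1.4286 for both roots.
Moduli of all roots: 5.0000, 1.4286, 1.4286.
All moduli strictly greater than 1? Yes.
Verdict: Invertible.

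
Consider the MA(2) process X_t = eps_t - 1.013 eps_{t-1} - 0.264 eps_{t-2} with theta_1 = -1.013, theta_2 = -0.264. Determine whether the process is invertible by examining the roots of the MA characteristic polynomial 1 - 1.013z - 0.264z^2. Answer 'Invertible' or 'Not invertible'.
\text{Not invertible}

The MA(q) characteristic polynomial is P(z) = 1 - 1.013z - 0.264z^2.
Invertibility requires all roots to lie outside the unit circle, i.e. |z| > 1 for every root.
Set 1 + (-1.013) z + (-0.264) z^2 = 0, i.e. a z^2 + b z + c = 0 with a = -0.264, b = -1.013, c = 1.
Discriminant D = b^2 - 4ac = (-1.013)^2 - 4*(-0.264)*1 = 1.026169 - (-1.056) = 2.082169.
D >= 0, so the roots are real: z = (-b +/- sqrt(D)) / (2a) = (1.013 +/- 1.442972) / (-0.528).
  z_1 = (1.013 + 1.442972) / (-0.528) = -4.6515,   |z_1| = 4.6515.
  z_2 = (1.013 - 1.442972) / (-0.528) = 0.8143,   |z_2| = 0.8143.
Moduli of all roots: 4.6515, 0.8143.
All moduli strictly greater than 1? No.
Verdict: Not invertible.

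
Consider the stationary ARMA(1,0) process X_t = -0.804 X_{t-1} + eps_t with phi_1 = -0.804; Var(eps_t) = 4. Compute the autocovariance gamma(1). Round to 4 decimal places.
\gamma(1) = -9.0954

Multiply the model equation by X_{t-k} and take expectations. With theta_0 = psi_0 = 1 and psi_j the MA(infinity) weights, this gives
  gamma(k) - sum_i phi_i gamma(k-i) = c_k,
  c_k = sigma^2 * sum_{j=k..q} theta_j psi_{j-k}   (c_k = 0 for k > q),
using gamma(-m) = gamma(m).
Pure AR (q = 0): c_0 = sigma^2 = 4, c_k = 0 for k >= 1.
Equations for k = 0 and k = 1 (AR order 1):
  gamma(0) = phi_1 gamma(1) + c_0
  gamma(1) = phi_1 gamma(0) + c_1
Substituting the second into the first: gamma(0) (1 - phi_1^2) = c_0 + phi_1 c_1, so
  gamma(0) = c_0 / (1 - phi_1^2) = 4 / (1 - (-0.804)^2) = 4 / 0.353584 = 11.312729.
  gamma(1) = phi_1 gamma(0) = (-0.804)(11.312729) = -9.095434.
Therefore gamma(1) = -9.0954 (to 4 decimal places).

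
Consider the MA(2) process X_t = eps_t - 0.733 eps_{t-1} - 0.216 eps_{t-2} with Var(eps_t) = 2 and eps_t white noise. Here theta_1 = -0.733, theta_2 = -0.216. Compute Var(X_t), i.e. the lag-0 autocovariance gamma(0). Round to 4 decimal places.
\gamma(0) = 3.1679

For an MA(q) process X_t = eps_t + sum_i theta_i eps_{t-i} with
Var(eps_t) = sigma^2, the variance is
  gamma(0) = sigma^2 * (1 + sum_i theta_i^2).
  sum_i theta_i^2 = (-0.733)^2 + (-0.216)^2 = 0.537289 + 0.046656 = 0.583945.
  gamma(0) = 2 * (1 + 0.583945) = 2 * 1.583945 = 3.16789, which rounds to 3.1679.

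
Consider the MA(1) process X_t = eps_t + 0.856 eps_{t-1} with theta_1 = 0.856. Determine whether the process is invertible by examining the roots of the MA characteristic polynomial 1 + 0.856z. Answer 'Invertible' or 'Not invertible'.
\text{Invertible}

The MA(q) characteristic polynomial is P(z) = 1 + 0.856z.
Invertibility requires all roots to lie outside the unit circle, i.e. |z| > 1 for every root.
This is linear in z: 1 + (0.856) z = 0  =>  z = -1/(0.856) = -1.168224,  |z| = 1.168224.
Moduli of all roots: 1.1682.
All moduli strictly greater than 1? Yes.
Verdict: Invertible.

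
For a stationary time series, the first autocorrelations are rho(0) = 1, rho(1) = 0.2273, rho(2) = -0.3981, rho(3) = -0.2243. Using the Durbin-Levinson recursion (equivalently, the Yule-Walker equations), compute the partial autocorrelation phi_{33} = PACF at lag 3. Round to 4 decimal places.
\phi_{33} = 0.0230

The PACF at lag k is phi_{kk}, the last component of the solution
to the Yule-Walker system G_k phi = r_k where
  (G_k)_{ij} = rho(|i - j|), (r_k)_i = rho(i), i,j = 1..k.
Equivalently, Durbin-Levinson gives phi_{kk} iteratively:
  phi_{11} = rho(1)
  phi_{kk} = [rho(k) - sum_{j=1..k-1} phi_{k-1,j} rho(k-j)]
            / [1 - sum_{j=1..k-1} phi_{k-1,j} rho(j)],
  phi_{k,j} = phi_{k-1,j} - phi_{kk} phi_{k-1,k-j},  j = 1..k-1.
Step k = 1:
  phi_11 = rho(1) = 0.2273.
Step k = 2:
  phi_22 = [rho(2) - phi_11 rho(1)] / [1 - phi_11 rho(1)] = [-0.3981 - (0.2273)(0.2273)] / [1 - (0.2273)(0.2273)]
         = -0.44976529 / 0.94833471 = -0.474269.
  Update: phi_21 = phi_11 - phi_22 phi_11 = 0.2273 - (-0.474269)(0.2273) = 0.335101.
Step k = 3:
  phi_33 = [rho(3) - phi_21 rho(2) - phi_22 rho(1)] / [1 - phi_21 rho(1) - phi_22 rho(2)]
    numerator   = -0.2243 - (0.335101)(-0.3981) - (-0.474269)(0.2273) = 0.01690503
    denominator = 1 - (0.335101)(0.2273) - (-0.474269)(-0.3981) = 0.7350252
  phi_33 = 0.01690503 / 0.7350252 = 0.023.
Therefore phi_{33} = 0.0230.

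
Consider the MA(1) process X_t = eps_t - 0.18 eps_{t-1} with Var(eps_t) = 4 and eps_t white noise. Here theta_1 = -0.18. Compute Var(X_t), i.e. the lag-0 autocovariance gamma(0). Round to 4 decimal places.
\gamma(0) = 4.1296

For an MA(q) process X_t = eps_t + sum_i theta_i eps_{t-i} with
Var(eps_t) = sigma^2, the variance is
  gamma(0) = sigma^2 * (1 + sum_i theta_i^2).
  sum_i theta_i^2 = (-0.18)^2 = 0.0324.
  gamma(0) = 4 * (1 + 0.0324) = 4 * 1.0324 = 4.1296.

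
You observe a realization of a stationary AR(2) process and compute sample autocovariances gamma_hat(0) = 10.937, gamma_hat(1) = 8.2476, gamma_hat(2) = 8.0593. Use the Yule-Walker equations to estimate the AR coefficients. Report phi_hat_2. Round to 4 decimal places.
\hat\phi_{2} = 0.3900

The Yule-Walker equations for an AR(p) process read, in matrix form,
  Gamma_p phi = r_p,   with   (Gamma_p)_{ij} = gamma(|i - j|),
                       (r_p)_i = gamma(i),   i,j = 1..p.
Substitute the sample gammas (Toeplitz matrix and right-hand side of size 2):
  Gamma_p = [[10.937, 8.2476], [8.2476, 10.937]]
  r_p     = [8.2476, 8.0593]
Written out:
  10.937 phi_1 + 8.2476 phi_2 = 8.2476
  8.2476 phi_1 + 10.937 phi_2 = 8.0593
Solve by Cramer's rule:
  det = gamma(0)^2 - gamma(1)^2 = (10.937)^2 - (8.2476)^2 = 119.617969 - 68.02290576 = 51.59506324
  phi_hat_1 = [gamma(1) gamma(0) - gamma(1) gamma(2)] / det = [(8.2476)(10.937) - (8.2476)(8.0593)] / 51.59506324 = 23.73411852 / 51.59506324 = 0.46
  phi_hat_2 = [gamma(0) gamma(2) - gamma(1)^2] / det = [(10.937)(8.0593) - (8.2476)^2] / 51.59506324 = 20.12165834 / 51.59506324 = 0.39
So phi_hat = [0.4600, 0.3900].
Therefore phi_hat_2 = 0.3900.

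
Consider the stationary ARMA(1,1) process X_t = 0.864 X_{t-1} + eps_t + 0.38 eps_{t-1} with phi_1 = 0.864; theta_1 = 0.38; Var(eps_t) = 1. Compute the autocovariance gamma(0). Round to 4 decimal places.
\gamma(0) = 7.1046

Multiply the model equation by X_{t-k} and take expectations. With theta_0 = psi_0 = 1 and psi_j the MA(infinity) weights, this gives
  gamma(k) - sum_i phi_i gamma(k-i) = c_k,
  c_k = sigma^2 * sum_{j=k..q} theta_j psi_{j-k}   (c_k = 0 for k > q),
using gamma(-m) = gamma(m).
psi-weights needed (psi_j = theta_j + sum_i phi_i psi_{j-i}):
  psi_1 = theta_1 + phi_1 = 0.38 + (0.864) = 1.244
Right-hand sides:
  c_0 = sigma^2 (1 + theta_1 psi_1) = 1 * (1 + (0.38)(1.244)) = 1 * 1.47272 = 1.47272
  c_1 = sigma^2 theta_1 = 1 * (0.38) = 0.38
  c_2 = 0
Equations for k = 0 and k = 1 (AR order 1):
  gamma(0) = phi_1 gamma(1) + c_0
  gamma(1) = phi_1 gamma(0) + c_1
Substituting the second into the first: gamma(0) (1 - phi_1^2) = c_0 + phi_1 c_1, so
  gamma(0) = (c_0 + phi_1 c_1) / (1 - phi_1^2) = (1.47272 + (0.864)(0.38)) / (1 - (0.864)^2) = 1.80104 / 0.253504 = 7.104582.
Therefore gamma(0) = 7.1046 (to 4 decimal places).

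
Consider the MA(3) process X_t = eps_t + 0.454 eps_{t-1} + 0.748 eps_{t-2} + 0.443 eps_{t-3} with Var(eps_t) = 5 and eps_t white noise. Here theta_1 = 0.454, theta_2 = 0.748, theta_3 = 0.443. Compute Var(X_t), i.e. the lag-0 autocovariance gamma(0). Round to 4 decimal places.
\gamma(0) = 9.8093

For an MA(q) process X_t = eps_t + sum_i theta_i eps_{t-i} with
Var(eps_t) = sigma^2, the variance is
  gamma(0) = sigma^2 * (1 + sum_i theta_i^2).
  sum_i theta_i^2 = (0.454)^2 + (0.748)^2 + (0.443)^2 = 0.206116 + 0.559504 + 0.196249 = 0.961869.
  gamma(0) = 5 * (1 + 0.961869) = 5 * 1.961869 = 9.809345, which rounds to 9.8093.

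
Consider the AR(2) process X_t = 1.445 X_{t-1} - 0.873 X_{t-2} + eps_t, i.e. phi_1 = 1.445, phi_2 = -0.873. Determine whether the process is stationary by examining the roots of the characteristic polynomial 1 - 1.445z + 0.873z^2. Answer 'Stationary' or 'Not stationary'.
\text{Stationary}

The AR(p) characteristic polynomial is P(z) = 1 - 1.445z + 0.873z^2.
Stationarity requires all roots to lie outside the unit circle, i.e. |z| > 1 for every root.
Set 1 + (-1.445) z + (0.873) z^2 = 0, i.e. a z^2 + b z + c = 0 with a = 0.873, b = -1.445, c = 1.
Discriminant D = b^2 - 4ac = (-1.445)^2 - 4*(0.873)*1 = 2.088025 - (3.492) = -1.403975.
D < 0, so the roots are the complex-conjugate pair z = (-b +/- i sqrt(-D)) / (2a) = 0.8276 +/- 0.6786i.
For a conjugate pair |z|^2 = z * conj(z) = (product of roots) = c/a = 1/(0.873) = 1.145475, so |z| = sqrt(1.145475) = 1.0703 for both roots.
Moduli of all roots: 1.0703, 1.0703.
All moduli strictly greater than 1? Yes.
Verdict: Stationary.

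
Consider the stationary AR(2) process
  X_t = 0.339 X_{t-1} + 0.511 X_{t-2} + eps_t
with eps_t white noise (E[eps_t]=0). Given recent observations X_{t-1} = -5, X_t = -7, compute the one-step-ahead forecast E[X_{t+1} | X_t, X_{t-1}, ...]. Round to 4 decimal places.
E[X_{t+1} \mid \mathcal F_t] = -4.9280

For an AR(p) model X_t = c + sum_i phi_i X_{t-i} + eps_t, the
one-step-ahead conditional mean is
  E[X_{t+1} | X_t, ...] = c + sum_i phi_i X_{t+1-i}.
Substitute known values:
  E[X_{t+1} | ...] = (0.339) * (-7) + (0.511) * (-5)
                   = -4.9280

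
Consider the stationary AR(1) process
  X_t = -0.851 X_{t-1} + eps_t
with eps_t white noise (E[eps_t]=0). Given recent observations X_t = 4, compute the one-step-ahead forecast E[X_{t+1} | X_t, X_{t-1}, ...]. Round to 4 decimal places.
E[X_{t+1} \mid \mathcal F_t] = -3.4040

For an AR(p) model X_t = c + sum_i phi_i X_{t-i} + eps_t, the
one-step-ahead conditional mean is
  E[X_{t+1} | X_t, ...] = c + sum_i phi_i X_{t+1-i}.
Substitute known values:
  E[X_{t+1} | ...] = (-0.851) * (4)
                   = -3.4040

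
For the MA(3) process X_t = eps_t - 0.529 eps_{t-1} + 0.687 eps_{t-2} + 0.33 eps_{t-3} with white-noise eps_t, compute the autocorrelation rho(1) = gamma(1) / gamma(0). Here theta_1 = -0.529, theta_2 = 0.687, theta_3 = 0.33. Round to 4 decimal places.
\rho(1) = -0.3578

For an MA(q) process with theta_0 = 1, the autocovariance is
  gamma(k) = sigma^2 * sum_{i=0..q-k} theta_i * theta_{i+k},
and rho(k) = gamma(k) / gamma(0). Sigma^2 cancels.
  numerator   = (1)*(-0.529) + (-0.529)*(0.687) + (0.687)*(0.33) = -0.665713.
  denominator = (1)^2 + (-0.529)^2 + (0.687)^2 + (0.33)^2 = 1.86071.
  rho(1) = -0.665713 / 1.86071 = -0.3578.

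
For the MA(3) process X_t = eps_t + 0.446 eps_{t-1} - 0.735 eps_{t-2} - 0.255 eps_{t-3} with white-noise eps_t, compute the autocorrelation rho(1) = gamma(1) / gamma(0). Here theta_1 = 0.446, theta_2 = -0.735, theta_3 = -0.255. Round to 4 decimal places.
\rho(1) = 0.1694

For an MA(q) process with theta_0 = 1, the autocovariance is
  gamma(k) = sigma^2 * sum_{i=0..q-k} theta_i * theta_{i+k},
and rho(k) = gamma(k) / gamma(0). Sigma^2 cancels.
  numerator   = (1)*(0.446) + (0.446)*(-0.735) + (-0.735)*(-0.255) = 0.305615.
  denominator = (1)^2 + (0.446)^2 + (-0.735)^2 + (-0.255)^2 = 1.804166.
  rho(1) = 0.305615 / 1.804166 = 0.1694.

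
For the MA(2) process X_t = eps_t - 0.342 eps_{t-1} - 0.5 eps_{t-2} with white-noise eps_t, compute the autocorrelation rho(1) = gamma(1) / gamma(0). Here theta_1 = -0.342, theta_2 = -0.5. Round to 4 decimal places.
\rho(1) = -0.1251

For an MA(q) process with theta_0 = 1, the autocovariance is
  gamma(k) = sigma^2 * sum_{i=0..q-k} theta_i * theta_{i+k},
and rho(k) = gamma(k) / gamma(0). Sigma^2 cancels.
  numerator   = (1)*(-0.342) + (-0.342)*(-0.5) = -0.171.
  denominator = (1)^2 + (-0.342)^2 + (-0.5)^2 = 1.366964.
  rho(1) = -0.171 / 1.366964 = -0.1251.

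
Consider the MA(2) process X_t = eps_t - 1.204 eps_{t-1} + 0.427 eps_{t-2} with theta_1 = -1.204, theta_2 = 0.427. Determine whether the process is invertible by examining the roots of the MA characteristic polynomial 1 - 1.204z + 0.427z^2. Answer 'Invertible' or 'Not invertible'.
\text{Invertible}

The MA(q) characteristic polynomial is P(z) = 1 - 1.204z + 0.427z^2.
Invertibility requires all roots to lie outside the unit circle, i.e. |z| > 1 for every root.
Set 1 + (-1.204) z + (0.427) z^2 = 0, i.e. a z^2 + b z + c = 0 with a = 0.427, b = -1.204, c = 1.
Discriminant D = b^2 - 4ac = (-1.204)^2 - 4*(0.427)*1 = 1.449616 - (1.708) = -0.258384.
D < 0, so the roots are the complex-conjugate pair z = (-b +/- i sqrt(-D)) / (2a) = 1.4098 +/- 0.5952i.
For a conjugate pair |z|^2 = z * conj(z) = (product of roots) = c/a = 1/(0.427) = 2.34192, so |z| = sqrt(2.34192) = 1.5303 for both roots.
Moduli of all roots: 1.5303, 1.5303.
All moduli strictly greater than 1? Yes.
Verdict: Invertible.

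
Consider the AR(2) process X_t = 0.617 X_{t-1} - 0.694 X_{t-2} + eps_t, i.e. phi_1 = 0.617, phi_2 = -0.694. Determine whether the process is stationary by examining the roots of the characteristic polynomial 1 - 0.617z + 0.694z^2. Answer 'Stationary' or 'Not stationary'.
\text{Stationary}

The AR(p) characteristic polynomial is P(z) = 1 - 0.617z + 0.694z^2.
Stationarity requires all roots to lie outside the unit circle, i.e. |z| > 1 for every root.
Set 1 + (-0.617) z + (0.694) z^2 = 0, i.e. a z^2 + b z + c = 0 with a = 0.694, b = -0.617, c = 1.
Discriminant D = b^2 - 4ac = (-0.617)^2 - 4*(0.694)*1 = 0.380689 - (2.776) = -2.395311.
D < 0, so the roots are the complex-conjugate pair z = (-b +/- i sqrt(-D)) / (2a) = 0.4445 +/- 1.115i.
For a conjugate pair |z|^2 = z * conj(z) = (product of roots) = c/a = 1/(0.694) = 1.440922, so |z| = sqrt(1.440922) = 1.2004 for both roots.
Moduli of all roots: 1.2004, 1.2004.
All moduli strictly greater than 1? Yes.
Verdict: Stationary.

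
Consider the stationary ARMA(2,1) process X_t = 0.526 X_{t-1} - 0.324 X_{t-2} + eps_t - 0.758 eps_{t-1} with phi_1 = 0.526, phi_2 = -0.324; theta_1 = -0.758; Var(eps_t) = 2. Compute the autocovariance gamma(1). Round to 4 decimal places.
\gamma(1) = -0.1201

Multiply the model equation by X_{t-k} and take expectations. With theta_0 = psi_0 = 1 and psi_j the MA(infinity) weights, this gives
  gamma(k) - sum_i phi_i gamma(k-i) = c_k,
  c_k = sigma^2 * sum_{j=k..q} theta_j psi_{j-k}   (c_k = 0 for k > q),
using gamma(-m) = gamma(m).
psi-weights needed (psi_j = theta_j + sum_i phi_i psi_{j-i}):
  psi_1 = theta_1 + phi_1 = -0.758 + (0.526) = -0.232
Right-hand sides:
  c_0 = sigma^2 (1 + theta_1 psi_1) = 2 * (1 + (-0.758)(-0.232)) = 2 * 1.175856 = 2.351712
  c_1 = sigma^2 theta_1 = 2 * (-0.758) = -1.516
  c_2 = 0
Equations for k = 0, 1, 2 (AR order 2, c_2 = 0):
  (E0) gamma(0) = phi_1 gamma(1) + phi_2 gamma(2) + c_0
  (E1) gamma(1) = phi_1 gamma(0) + phi_2 gamma(1) + c_1
  (E2) gamma(2) = phi_1 gamma(1) + phi_2 gamma(0)
From (E1): gamma(1) = A gamma(0) + B with
  A = phi_1 / (1 - phi_2) = 0.526 / 1.324 = 0.397281,   B = c_1 / (1 - phi_2) = -1.516 / 1.324 = -1.145015.
Insert (E2) into (E0): gamma(0) (1 - phi_2^2) = phi_1 (1 + phi_2) gamma(1) + c_0.
  phi_1 (1 + phi_2) = (0.526)(0.676) = 0.355576,   1 - phi_2^2 = 0.895024.
Replace gamma(1) by A gamma(0) + B and collect gamma(0):
  gamma(0) [0.895024 - (0.355576)(0.397281)] = (0.355576)(-1.145015) + 2.351712
  gamma(0) * 0.75376 = 1.944572
  gamma(0) = 1.944572 / 0.75376 = 2.579828.
  gamma(1) = A gamma(0) + B = (0.397281)(2.579828) + (-1.145015) = -0.120099.
Therefore gamma(1) = -0.1201 (to 4 decimal places).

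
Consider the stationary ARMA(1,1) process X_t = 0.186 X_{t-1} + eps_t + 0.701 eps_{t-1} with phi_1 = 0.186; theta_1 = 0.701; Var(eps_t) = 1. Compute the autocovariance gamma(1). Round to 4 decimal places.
\gamma(1) = 1.0386

Multiply the model equation by X_{t-k} and take expectations. With theta_0 = psi_0 = 1 and psi_j the MA(infinity) weights, this gives
  gamma(k) - sum_i phi_i gamma(k-i) = c_k,
  c_k = sigma^2 * sum_{j=k..q} theta_j psi_{j-k}   (c_k = 0 for k > q),
using gamma(-m) = gamma(m).
psi-weights needed (psi_j = theta_j + sum_i phi_i psi_{j-i}):
  psi_1 = theta_1 + phi_1 = 0.701 + (0.186) = 0.887
Right-hand sides:
  c_0 = sigma^2 (1 + theta_1 psi_1) = 1 * (1 + (0.701)(0.887)) = 1 * 1.621787 = 1.621787
  c_1 = sigma^2 theta_1 = 1 * (0.701) = 0.701
  c_2 = 0
Equations for k = 0 and k = 1 (AR order 1):
  gamma(0) = phi_1 gamma(1) + c_0
  gamma(1) = phi_1 gamma(0) + c_1
Substituting the second into the first: gamma(0) (1 - phi_1^2) = c_0 + phi_1 c_1, so
  gamma(0) = (c_0 + phi_1 c_1) / (1 - phi_1^2) = (1.621787 + (0.186)(0.701)) / (1 - (0.186)^2) = 1.752173 / 0.965404 = 1.814963.
  gamma(1) = phi_1 gamma(0) + c_1 = (0.186)(1.814963) + (0.701) = 1.038583.
Therefore gamma(1) = 1.0386 (to 4 decimal places).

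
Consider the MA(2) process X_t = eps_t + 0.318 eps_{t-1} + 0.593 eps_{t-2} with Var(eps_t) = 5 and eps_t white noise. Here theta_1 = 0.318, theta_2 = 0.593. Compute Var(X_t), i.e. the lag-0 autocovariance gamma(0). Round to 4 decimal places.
\gamma(0) = 7.2639

For an MA(q) process X_t = eps_t + sum_i theta_i eps_{t-i} with
Var(eps_t) = sigma^2, the variance is
  gamma(0) = sigma^2 * (1 + sum_i theta_i^2).
  sum_i theta_i^2 = (0.318)^2 + (0.593)^2 = 0.101124 + 0.351649 = 0.452773.
  gamma(0) = 5 * (1 + 0.452773) = 5 * 1.452773 = 7.263865, which rounds to 7.2639.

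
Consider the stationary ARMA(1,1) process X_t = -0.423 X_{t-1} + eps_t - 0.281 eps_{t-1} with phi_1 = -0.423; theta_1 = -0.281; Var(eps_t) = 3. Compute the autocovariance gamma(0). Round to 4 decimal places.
\gamma(0) = 4.8109

Multiply the model equation by X_{t-k} and take expectations. With theta_0 = psi_0 = 1 and psi_j the MA(infinity) weights, this gives
  gamma(k) - sum_i phi_i gamma(k-i) = c_k,
  c_k = sigma^2 * sum_{j=k..q} theta_j psi_{j-k}   (c_k = 0 for k > q),
using gamma(-m) = gamma(m).
psi-weights needed (psi_j = theta_j + sum_i phi_i psi_{j-i}):
  psi_1 = theta_1 + phi_1 = -0.281 + (-0.423) = -0.704
Right-hand sides:
  c_0 = sigma^2 (1 + theta_1 psi_1) = 3 * (1 + (-0.281)(-0.704)) = 3 * 1.197824 = 3.593472
  c_1 = sigma^2 theta_1 = 3 * (-0.281) = -0.843
  c_2 = 0
Equations for k = 0 and k = 1 (AR order 1):
  gamma(0) = phi_1 gamma(1) + c_0
  gamma(1) = phi_1 gamma(0) + c_1
Substituting the second into the first: gamma(0) (1 - phi_1^2) = c_0 + phi_1 c_1, so
  gamma(0) = (c_0 + phi_1 c_1) / (1 - phi_1^2) = (3.593472 + (-0.423)(-0.843)) / (1 - (-0.423)^2) = 3.950061 / 0.821071 = 4.810864.
Therefore gamma(0) = 4.8109 (to 4 decimal places).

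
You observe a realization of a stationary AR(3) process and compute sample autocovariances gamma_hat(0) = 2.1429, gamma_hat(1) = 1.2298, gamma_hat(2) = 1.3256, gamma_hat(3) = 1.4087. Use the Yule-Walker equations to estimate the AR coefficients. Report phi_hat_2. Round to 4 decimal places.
\hat\phi_{2} = 0.3070

The Yule-Walker equations for an AR(p) process read, in matrix form,
  Gamma_p phi = r_p,   with   (Gamma_p)_{ij} = gamma(|i - j|),
                       (r_p)_i = gamma(i),   i,j = 1..p.
Substitute the sample gammas (Toeplitz matrix and right-hand side of size 3):
  Gamma_p = [[2.1429, 1.2298, 1.3256], [1.2298, 2.1429, 1.2298], [1.3256, 1.2298, 2.1429]]
  r_p     = [1.2298, 1.3256, 1.4087]
Written out (R1..R3):
  (R1) 2.1429 phi_1 + 1.2298 phi_2 + 1.3256 phi_3 = 1.2298
  (R2) 1.2298 phi_1 + 2.1429 phi_2 + 1.2298 phi_3 = 1.3256
  (R3) 1.3256 phi_1 + 1.2298 phi_2 + 2.1429 phi_3 = 1.4087
Gaussian elimination:
  R2 <- R2 - (1.2298/2.1429) R1 = R2 - (0.573895) R1:  1.437124 phi_2 + 0.469045 phi_3 = 0.619824
  R3 <- R3 - (1.3256/2.1429) R1 = R3 - (0.618601) R1:  0.469045 phi_2 + 1.322883 phi_3 = 0.647945
  R3 <- R3 - (0.469045/1.437124) R2 = R3 - (0.326377) R2:  1.169797 phi_3 = 0.445648
Back-substitution:
  phi_hat_3 = 0.445648 / 1.169797 = 0.380962
  phi_hat_2 = (0.619824 - (0.469045)(0.380962)) / 1.437124 = 0.306957
  phi_hat_1 = (1.2298 - (1.2298)(0.306957) - (1.3256)(0.380962)) / 2.1429 = 0.16207
So phi_hat = [0.1621, 0.3070, 0.3810].
Therefore phi_hat_2 = 0.3070.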